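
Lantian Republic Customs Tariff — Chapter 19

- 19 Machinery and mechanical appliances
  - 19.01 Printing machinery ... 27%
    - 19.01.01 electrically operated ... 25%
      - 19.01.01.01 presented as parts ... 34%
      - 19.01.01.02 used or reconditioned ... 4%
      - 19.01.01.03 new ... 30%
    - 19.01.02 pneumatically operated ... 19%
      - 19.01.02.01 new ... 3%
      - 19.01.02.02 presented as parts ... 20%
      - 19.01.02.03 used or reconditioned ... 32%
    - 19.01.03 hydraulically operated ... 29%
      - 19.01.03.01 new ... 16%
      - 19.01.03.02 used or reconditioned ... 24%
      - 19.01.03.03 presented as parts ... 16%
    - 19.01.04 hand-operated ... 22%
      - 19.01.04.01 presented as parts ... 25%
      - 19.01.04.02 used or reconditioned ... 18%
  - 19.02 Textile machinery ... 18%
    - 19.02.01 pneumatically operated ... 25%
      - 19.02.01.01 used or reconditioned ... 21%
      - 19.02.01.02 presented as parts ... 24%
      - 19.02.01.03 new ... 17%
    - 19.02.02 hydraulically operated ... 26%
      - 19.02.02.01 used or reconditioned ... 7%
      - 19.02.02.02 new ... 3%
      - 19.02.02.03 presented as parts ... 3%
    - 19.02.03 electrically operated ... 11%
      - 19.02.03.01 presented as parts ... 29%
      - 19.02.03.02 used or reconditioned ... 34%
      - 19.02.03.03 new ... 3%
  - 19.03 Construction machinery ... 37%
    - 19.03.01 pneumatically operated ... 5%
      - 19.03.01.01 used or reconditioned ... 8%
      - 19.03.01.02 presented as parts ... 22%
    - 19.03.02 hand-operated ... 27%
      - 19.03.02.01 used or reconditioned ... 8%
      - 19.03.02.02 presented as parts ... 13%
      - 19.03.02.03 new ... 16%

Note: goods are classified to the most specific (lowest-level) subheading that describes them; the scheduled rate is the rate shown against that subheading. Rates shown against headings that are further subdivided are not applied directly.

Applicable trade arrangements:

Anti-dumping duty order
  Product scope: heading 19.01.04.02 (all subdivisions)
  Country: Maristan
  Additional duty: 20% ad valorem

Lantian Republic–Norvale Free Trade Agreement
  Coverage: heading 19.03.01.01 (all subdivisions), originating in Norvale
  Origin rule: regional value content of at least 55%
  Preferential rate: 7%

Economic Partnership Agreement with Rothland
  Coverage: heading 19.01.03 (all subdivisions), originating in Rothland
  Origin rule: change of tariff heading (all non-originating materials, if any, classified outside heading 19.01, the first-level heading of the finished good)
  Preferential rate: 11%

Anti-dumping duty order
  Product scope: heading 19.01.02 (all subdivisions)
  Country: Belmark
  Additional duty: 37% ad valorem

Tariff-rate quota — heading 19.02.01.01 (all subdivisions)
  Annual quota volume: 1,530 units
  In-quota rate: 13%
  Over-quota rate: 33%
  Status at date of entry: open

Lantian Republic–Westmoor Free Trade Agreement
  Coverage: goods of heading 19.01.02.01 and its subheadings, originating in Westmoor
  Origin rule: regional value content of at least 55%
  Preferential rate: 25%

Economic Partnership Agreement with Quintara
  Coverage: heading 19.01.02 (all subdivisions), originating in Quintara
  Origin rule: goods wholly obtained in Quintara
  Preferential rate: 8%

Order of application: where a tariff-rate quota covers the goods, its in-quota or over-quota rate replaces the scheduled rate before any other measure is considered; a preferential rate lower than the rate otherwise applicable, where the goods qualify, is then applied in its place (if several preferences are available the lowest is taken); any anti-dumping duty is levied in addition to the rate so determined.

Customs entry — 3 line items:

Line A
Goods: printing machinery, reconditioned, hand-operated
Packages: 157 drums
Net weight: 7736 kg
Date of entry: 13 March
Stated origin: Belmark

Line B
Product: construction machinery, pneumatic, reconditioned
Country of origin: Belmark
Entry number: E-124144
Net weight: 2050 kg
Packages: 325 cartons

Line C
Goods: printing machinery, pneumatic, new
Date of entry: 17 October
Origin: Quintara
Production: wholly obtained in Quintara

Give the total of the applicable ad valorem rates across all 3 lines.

Line A: printing → 19.01; hand-operated → 19.01.04; reconditioned → 19.01.04.02. Scheduled 18%. No special measure applies. → 18%.
Line B: construction → 19.03; pneumatic → 19.03.01; reconditioned → 19.03.01.01. Scheduled 8%. No special measure applies. → 8%.
Line C: printing → 19.01; pneumatic → 19.01.02; new → 19.01.02.01. Scheduled 3%. Quintara agreement on 19.01.02: wholly obtained → 8% available; preference 8% not lower than 3% → no reduction. → 3%.
Sum: 18% + 8% + 3% = 29%.

29%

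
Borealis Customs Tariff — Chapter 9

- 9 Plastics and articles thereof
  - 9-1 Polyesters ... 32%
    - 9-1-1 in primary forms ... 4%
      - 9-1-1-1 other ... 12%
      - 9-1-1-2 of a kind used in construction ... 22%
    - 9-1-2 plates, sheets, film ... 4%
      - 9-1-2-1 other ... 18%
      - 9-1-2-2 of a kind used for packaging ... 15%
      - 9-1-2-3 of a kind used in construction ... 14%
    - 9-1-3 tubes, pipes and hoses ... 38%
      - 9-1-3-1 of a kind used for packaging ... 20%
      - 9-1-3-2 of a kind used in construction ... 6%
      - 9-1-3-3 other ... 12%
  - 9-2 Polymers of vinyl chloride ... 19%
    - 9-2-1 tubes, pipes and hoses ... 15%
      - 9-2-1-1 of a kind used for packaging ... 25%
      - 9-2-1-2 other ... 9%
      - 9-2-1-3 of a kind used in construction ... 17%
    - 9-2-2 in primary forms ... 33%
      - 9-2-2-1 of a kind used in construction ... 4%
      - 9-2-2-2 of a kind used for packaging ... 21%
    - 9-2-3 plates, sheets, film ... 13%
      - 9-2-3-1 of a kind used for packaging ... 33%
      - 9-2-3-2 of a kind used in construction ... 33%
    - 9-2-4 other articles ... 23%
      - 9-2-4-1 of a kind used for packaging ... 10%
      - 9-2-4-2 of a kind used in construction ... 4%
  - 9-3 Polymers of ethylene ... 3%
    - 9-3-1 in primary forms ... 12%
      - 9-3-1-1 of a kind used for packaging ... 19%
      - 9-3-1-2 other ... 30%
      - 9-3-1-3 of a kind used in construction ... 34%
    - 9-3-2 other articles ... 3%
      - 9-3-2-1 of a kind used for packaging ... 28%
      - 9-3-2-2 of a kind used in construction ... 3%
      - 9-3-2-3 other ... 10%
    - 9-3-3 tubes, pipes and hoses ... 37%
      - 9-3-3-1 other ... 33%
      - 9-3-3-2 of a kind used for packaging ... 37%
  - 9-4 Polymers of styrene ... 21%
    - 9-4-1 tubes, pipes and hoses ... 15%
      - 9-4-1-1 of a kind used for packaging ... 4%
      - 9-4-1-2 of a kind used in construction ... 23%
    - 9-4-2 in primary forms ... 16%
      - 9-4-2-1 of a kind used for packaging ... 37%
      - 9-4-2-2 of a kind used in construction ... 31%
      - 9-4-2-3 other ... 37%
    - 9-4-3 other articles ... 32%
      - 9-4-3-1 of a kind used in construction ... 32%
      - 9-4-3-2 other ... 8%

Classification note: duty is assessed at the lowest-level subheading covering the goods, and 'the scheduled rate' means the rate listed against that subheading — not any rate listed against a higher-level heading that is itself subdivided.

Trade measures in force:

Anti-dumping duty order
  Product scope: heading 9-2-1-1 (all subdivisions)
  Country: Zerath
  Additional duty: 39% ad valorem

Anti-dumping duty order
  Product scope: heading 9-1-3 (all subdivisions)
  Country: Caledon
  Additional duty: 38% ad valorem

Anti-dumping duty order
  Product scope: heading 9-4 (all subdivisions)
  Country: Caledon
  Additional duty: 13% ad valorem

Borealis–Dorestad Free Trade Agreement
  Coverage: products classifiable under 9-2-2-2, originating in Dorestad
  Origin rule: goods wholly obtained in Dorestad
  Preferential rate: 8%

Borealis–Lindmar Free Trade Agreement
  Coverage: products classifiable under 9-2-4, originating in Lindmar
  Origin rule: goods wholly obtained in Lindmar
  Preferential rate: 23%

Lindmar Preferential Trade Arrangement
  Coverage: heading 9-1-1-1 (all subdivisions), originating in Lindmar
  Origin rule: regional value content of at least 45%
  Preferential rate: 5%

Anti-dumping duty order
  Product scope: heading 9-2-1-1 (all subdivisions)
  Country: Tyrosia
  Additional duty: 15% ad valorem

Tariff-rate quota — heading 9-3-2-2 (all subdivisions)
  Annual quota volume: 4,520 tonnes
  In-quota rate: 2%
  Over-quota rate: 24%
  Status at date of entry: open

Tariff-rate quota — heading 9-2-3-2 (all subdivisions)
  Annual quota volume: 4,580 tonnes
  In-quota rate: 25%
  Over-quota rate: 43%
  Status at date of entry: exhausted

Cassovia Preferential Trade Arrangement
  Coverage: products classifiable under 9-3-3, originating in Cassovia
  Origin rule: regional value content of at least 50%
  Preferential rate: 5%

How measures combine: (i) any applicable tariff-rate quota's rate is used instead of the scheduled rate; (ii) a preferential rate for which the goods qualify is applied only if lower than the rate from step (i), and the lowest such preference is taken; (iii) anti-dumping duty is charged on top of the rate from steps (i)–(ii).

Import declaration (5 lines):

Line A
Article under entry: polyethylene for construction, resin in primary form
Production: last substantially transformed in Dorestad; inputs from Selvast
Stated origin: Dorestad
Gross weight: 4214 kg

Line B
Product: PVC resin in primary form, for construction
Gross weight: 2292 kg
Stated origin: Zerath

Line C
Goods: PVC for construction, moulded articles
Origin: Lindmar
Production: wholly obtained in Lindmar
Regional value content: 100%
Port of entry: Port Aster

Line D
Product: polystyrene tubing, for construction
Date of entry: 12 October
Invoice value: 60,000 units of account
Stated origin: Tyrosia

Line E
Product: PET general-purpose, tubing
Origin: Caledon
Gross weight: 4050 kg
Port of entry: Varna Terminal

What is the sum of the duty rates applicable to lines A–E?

115%

Line A: polyethylene → 9-3; resin in primary form → 9-3-1; for construction → 9-3-1-3. Scheduled 34%. Dorestad agreement on 9-2-2-2: 9-3-1-3 not covered. → 34%.
Line B: PVC → 9-2; resin in primary form → 9-2-2; for construction → 9-2-2-1. Scheduled 4%. No special measure applies. → 4%.
Line C: PVC → 9-2; moulded articles → 9-2-4; for construction → 9-2-4-2. Scheduled 4%. Lindmar agreement on 9-2-4: wholly obtained → 23% available; Lindmar agreement on 9-1-1-1: 9-2-4-2 not covered; preference 23% not lower than 4% → no reduction. → 4%.
Line D: polystyrene → 9-4; tubing → 9-4-1; for construction → 9-4-1-2. Scheduled 23%. No special measure applies. → 23%.
Line E: PET → 9-1; tubing → 9-1-3; general-purpose → 9-1-3-3. Scheduled 12%. anti-dumping (Caledon, 9-1-3): +38%; total 12% + 38% = 50%. → 50%.
Sum: 34% + 4% + 4% + 23% + 50% = 115%.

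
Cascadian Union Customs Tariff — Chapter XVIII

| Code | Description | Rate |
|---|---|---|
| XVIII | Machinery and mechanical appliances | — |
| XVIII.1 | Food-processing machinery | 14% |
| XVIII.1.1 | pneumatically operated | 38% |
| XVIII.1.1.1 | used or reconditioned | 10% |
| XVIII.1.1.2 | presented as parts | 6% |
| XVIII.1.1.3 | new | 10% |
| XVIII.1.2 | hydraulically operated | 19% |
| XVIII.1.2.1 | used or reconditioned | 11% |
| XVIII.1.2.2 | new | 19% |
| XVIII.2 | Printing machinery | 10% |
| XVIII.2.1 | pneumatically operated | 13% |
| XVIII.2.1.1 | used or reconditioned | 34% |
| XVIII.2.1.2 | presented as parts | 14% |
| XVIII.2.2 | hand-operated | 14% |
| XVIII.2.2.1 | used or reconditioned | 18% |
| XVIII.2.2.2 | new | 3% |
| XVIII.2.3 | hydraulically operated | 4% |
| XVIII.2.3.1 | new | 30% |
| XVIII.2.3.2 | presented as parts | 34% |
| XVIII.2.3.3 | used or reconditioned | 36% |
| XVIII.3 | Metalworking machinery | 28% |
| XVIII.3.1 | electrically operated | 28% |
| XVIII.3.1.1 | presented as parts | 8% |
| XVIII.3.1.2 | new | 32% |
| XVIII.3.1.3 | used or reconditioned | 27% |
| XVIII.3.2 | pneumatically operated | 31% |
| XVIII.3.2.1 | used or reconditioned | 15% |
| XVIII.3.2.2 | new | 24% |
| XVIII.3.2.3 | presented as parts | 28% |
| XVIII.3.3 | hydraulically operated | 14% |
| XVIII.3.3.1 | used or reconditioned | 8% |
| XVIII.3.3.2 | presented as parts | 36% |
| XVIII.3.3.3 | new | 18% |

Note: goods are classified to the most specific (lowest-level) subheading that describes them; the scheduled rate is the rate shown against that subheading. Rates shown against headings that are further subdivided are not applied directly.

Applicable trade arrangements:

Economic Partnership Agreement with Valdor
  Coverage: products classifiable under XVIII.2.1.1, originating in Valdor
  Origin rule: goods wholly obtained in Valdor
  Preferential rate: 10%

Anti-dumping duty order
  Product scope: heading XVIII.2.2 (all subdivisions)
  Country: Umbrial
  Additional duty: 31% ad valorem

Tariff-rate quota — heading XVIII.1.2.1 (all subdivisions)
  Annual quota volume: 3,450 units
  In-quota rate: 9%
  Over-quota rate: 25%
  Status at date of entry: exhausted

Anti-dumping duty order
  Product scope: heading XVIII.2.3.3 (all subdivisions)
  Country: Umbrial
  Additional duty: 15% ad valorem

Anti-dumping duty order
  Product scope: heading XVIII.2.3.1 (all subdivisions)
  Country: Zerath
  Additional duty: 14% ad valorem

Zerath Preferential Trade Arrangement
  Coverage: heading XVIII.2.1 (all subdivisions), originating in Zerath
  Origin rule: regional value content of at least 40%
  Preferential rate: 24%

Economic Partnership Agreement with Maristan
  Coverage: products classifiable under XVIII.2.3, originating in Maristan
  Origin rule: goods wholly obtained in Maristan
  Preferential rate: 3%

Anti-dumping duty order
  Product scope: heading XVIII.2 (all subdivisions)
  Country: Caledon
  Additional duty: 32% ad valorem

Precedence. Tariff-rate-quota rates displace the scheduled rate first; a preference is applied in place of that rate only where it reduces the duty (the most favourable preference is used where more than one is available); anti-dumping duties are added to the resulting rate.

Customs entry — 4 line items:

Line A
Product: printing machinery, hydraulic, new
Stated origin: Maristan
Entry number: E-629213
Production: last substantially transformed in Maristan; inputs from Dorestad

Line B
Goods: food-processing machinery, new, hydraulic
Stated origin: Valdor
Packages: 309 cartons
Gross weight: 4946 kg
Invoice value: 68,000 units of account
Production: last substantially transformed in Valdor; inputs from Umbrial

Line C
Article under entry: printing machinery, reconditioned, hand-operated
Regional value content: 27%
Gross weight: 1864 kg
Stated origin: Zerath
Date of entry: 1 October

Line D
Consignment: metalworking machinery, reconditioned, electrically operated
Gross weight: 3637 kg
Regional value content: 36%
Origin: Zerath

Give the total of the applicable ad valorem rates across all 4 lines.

94%

Line A: printing → XVIII.2; hydraulic → XVIII.2.3; new → XVIII.2.3.1. Scheduled 30%. Maristan agreement on XVIII.2.3: not wholly obtained. → 30%.
Line B: food-processing → XVIII.1; hydraulic → XVIII.1.2; new → XVIII.1.2.2. Scheduled 19%. Valdor agreement on XVIII.2.1.1: XVIII.1.2.2 not covered. → 19%.
Line C: printing → XVIII.2; hand-operated → XVIII.2.2; reconditioned → XVIII.2.2.1. Scheduled 18%. Zerath agreement on XVIII.2.1: XVIII.2.2.1 not covered. → 18%.
Line D: metalworking → XVIII.3; electrically operated → XVIII.3.1; reconditioned → XVIII.3.1.3. Scheduled 27%. Zerath agreement on XVIII.2.1: XVIII.3.1.3 not covered. → 27%.
Sum: 30% + 19% + 18% + 27% = 94%.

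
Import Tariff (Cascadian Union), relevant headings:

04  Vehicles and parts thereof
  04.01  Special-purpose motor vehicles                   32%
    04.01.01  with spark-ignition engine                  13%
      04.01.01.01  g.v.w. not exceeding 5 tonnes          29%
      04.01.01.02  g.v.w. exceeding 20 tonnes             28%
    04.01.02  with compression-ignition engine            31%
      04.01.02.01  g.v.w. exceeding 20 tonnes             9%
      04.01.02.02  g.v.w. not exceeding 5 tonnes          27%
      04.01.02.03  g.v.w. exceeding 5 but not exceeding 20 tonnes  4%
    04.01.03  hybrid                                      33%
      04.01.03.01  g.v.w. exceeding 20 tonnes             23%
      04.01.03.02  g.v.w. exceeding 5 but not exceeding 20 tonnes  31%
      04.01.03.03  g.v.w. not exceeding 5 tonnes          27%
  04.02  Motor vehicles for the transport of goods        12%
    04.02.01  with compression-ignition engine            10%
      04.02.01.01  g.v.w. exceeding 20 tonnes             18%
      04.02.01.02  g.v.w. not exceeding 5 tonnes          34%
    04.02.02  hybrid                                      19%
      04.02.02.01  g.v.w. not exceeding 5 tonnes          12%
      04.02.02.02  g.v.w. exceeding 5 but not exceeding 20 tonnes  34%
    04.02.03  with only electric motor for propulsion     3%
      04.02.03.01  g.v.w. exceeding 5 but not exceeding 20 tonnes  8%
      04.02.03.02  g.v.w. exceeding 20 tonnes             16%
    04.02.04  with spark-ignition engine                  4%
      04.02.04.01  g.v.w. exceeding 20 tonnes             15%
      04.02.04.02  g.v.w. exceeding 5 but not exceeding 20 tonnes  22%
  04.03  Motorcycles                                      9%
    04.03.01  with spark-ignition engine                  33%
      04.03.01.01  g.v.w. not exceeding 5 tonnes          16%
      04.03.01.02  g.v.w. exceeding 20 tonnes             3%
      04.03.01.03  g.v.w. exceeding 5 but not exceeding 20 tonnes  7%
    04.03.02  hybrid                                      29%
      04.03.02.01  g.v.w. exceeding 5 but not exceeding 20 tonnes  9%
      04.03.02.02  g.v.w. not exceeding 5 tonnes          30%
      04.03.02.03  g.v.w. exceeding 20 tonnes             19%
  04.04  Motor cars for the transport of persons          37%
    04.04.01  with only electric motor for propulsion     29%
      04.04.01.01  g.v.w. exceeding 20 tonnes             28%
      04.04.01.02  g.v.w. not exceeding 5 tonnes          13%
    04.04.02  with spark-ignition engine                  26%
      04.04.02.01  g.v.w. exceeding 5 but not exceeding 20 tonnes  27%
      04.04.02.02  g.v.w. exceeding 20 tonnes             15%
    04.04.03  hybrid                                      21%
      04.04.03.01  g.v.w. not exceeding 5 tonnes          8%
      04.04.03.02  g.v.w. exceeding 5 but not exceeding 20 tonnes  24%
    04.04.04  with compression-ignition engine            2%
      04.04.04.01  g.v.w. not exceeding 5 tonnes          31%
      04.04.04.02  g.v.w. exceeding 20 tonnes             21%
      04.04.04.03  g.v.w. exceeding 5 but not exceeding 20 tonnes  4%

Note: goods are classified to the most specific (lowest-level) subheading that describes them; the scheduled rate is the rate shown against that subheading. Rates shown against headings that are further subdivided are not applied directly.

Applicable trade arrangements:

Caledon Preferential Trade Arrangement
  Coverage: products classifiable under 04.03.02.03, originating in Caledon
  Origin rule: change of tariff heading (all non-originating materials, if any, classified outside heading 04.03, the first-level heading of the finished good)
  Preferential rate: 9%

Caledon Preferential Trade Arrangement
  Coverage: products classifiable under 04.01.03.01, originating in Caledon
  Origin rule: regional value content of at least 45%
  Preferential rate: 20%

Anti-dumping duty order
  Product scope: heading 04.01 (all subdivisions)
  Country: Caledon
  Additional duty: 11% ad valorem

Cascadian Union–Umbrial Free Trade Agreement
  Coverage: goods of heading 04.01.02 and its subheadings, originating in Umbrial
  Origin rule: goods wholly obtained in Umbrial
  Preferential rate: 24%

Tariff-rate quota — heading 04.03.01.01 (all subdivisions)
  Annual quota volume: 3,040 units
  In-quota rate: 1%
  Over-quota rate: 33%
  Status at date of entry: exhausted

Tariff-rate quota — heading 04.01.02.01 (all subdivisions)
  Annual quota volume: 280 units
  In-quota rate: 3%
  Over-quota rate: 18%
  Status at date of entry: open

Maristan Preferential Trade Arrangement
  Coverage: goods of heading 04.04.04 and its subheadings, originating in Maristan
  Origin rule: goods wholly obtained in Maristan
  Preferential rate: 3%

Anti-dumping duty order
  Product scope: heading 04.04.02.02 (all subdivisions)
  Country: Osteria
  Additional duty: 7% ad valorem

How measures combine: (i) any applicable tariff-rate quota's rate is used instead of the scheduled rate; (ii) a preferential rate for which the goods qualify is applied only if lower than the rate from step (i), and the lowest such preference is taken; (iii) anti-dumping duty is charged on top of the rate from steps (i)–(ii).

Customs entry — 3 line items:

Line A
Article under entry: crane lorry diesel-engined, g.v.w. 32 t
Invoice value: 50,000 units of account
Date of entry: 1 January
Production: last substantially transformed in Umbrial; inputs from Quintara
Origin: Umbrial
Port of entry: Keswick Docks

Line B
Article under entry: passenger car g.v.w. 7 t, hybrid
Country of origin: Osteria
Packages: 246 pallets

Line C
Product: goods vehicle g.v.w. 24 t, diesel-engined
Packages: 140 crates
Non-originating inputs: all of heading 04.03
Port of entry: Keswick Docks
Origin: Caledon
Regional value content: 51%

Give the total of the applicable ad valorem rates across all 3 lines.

45%

Line A: crane lorry → 04.01; diesel-engined → 04.01.02; g.v.w. 32 t → 04.01.02.01. Scheduled 9%. quota on 04.01.02.01 open → in-quota 3%; Umbrial agreement on 04.01.02: not wholly obtained. → 3%.
Line B: passenger car → 04.04; hybrid → 04.04.03; g.v.w. 7 t → 04.04.03.02. Scheduled 24%. No special measure applies. → 24%.
Line C: goods vehicle → 04.02; diesel-engined → 04.02.01; g.v.w. 24 t → 04.02.01.01. Scheduled 18%. Caledon agreement on 04.03.02.03: 04.02.01.01 not covered; Caledon agreement on 04.01.03.01: 04.02.01.01 not covered. → 18%.
Sum: 3% + 24% + 18% = 45%.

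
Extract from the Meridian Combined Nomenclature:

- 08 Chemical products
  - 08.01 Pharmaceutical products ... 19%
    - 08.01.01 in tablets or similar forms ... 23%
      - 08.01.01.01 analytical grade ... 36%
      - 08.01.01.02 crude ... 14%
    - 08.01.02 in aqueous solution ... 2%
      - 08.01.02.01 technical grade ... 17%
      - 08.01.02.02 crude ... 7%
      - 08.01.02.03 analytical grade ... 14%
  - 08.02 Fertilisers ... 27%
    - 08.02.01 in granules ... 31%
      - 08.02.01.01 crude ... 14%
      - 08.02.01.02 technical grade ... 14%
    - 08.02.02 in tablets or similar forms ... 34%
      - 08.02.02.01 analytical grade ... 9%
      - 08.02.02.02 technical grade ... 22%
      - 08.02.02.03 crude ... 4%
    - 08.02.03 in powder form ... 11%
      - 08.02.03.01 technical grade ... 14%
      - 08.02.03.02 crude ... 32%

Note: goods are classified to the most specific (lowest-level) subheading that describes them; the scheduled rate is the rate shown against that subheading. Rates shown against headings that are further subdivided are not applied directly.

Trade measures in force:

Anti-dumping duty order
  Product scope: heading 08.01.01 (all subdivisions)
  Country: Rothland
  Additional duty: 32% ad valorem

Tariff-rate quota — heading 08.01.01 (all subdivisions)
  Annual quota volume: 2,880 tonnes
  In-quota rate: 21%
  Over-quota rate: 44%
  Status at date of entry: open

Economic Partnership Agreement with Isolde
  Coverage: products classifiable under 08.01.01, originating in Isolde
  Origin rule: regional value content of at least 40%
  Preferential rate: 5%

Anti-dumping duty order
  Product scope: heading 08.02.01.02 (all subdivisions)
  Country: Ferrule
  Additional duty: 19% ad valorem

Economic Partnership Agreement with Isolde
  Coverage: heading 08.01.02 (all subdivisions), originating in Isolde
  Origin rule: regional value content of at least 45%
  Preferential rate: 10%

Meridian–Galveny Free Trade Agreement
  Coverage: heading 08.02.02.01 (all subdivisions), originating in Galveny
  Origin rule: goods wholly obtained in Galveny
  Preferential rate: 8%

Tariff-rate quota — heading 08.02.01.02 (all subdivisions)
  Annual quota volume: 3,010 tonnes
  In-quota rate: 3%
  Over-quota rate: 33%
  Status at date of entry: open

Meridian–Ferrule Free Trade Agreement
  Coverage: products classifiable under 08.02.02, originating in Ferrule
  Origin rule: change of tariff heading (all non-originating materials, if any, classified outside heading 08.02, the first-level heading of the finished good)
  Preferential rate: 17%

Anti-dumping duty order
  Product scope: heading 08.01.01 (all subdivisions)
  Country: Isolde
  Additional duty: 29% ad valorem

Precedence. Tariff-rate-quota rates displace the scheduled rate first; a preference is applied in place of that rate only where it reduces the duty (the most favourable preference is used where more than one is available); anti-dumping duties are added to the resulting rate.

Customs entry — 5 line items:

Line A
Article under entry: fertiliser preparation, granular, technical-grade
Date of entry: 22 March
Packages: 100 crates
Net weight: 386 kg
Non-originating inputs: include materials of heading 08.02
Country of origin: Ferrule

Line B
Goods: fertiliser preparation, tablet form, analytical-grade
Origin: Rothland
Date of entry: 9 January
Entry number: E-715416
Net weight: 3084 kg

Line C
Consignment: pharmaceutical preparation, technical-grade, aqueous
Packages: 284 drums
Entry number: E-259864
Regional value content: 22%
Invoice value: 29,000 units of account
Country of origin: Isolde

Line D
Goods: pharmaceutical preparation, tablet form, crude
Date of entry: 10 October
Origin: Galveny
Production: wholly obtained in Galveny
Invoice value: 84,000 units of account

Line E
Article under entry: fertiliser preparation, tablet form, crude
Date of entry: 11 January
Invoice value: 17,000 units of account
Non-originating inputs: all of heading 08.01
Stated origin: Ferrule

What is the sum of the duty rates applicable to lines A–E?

Line A: fertiliser → 08.02; granular → 08.02.01; technical-grade → 08.02.01.02. Scheduled 14%. quota on 08.02.01.02 open → in-quota 3%; Ferrule agreement on 08.02.02: 08.02.01.02 not covered; anti-dumping (Ferrule, 08.02.01.02): +19%; total 3% + 19% = 22%. → 22%.
Line B: fertiliser → 08.02; tablet form → 08.02.02; analytical-grade → 08.02.02.01. Scheduled 9%. No special measure applies. → 9%.
Line C: pharmaceutical → 08.01; aqueous → 08.01.02; technical-grade → 08.01.02.01. Scheduled 17%. Isolde agreement on 08.01.01: 08.01.02.01 not covered; Isolde agreement on 08.01.02: RVC < 45%. → 17%.
Line D: pharmaceutical → 08.01; tablet form → 08.01.01; crude → 08.01.01.02. Scheduled 14%. quota on 08.01.01 open → in-quota 21%; Galveny agreement on 08.02.02.01: 08.01.01.02 not covered. → 21%.
Line E: fertiliser → 08.02; tablet form → 08.02.02; crude → 08.02.02.03. Scheduled 4%. Ferrule agreement on 08.02.02: CTH met → 17% available; preference 17% not lower than 4% → no reduction. → 4%.
Sum: 22% + 9% + 17% + 21% + 4% = 73%.

73%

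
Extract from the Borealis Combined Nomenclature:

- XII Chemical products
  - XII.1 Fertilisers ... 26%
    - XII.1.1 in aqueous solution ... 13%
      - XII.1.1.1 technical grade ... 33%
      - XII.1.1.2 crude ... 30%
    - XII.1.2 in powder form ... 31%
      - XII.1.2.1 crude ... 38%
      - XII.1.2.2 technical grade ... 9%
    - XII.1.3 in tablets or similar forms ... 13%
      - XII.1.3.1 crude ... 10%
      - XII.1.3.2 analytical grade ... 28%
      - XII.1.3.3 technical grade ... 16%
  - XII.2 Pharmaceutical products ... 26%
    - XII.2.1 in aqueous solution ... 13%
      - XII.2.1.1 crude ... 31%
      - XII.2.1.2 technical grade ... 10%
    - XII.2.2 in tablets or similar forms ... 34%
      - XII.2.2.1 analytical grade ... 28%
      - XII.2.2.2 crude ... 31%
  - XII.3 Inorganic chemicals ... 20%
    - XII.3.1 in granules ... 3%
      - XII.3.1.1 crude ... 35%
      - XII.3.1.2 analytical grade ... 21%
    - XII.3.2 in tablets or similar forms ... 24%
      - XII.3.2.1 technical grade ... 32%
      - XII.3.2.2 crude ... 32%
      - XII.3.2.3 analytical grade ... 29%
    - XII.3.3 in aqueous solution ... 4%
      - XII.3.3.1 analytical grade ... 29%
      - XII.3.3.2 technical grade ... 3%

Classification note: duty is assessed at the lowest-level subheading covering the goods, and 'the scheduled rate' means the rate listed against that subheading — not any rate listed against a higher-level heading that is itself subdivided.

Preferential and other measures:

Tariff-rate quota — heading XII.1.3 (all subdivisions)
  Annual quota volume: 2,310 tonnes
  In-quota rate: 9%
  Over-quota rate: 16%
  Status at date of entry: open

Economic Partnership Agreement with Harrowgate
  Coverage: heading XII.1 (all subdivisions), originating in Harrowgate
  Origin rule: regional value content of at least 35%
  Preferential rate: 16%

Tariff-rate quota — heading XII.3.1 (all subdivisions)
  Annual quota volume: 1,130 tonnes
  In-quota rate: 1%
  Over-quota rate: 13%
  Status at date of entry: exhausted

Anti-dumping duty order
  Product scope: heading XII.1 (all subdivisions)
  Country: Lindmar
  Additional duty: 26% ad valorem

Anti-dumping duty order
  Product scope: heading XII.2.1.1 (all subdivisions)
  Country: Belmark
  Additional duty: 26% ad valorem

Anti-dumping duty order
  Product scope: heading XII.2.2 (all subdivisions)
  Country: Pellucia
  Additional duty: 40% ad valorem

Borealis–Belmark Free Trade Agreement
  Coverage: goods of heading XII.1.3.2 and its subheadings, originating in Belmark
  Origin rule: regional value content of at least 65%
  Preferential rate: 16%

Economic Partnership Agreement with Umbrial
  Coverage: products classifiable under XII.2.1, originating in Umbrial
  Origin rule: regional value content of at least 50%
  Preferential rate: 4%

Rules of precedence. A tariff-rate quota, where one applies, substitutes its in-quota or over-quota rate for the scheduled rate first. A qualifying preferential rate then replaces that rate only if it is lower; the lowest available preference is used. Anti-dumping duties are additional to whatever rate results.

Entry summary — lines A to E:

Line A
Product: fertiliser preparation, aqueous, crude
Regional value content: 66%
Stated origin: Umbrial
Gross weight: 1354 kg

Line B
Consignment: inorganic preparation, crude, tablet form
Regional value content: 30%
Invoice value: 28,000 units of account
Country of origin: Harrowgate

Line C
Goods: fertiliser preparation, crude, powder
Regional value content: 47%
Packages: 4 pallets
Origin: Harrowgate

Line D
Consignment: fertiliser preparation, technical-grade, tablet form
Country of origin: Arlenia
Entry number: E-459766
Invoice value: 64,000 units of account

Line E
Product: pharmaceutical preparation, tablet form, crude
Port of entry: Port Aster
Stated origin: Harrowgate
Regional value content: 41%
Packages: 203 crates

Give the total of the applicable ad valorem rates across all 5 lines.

Line A: fertiliser → XII.1; aqueous → XII.1.1; crude → XII.1.1.2. Scheduled 30%. Umbrial agreement on XII.2.1: XII.1.1.2 not covered. → 30%.
Line B: inorganic → XII.3; tablet form → XII.3.2; crude → XII.3.2.2. Scheduled 32%. Harrowgate agreement on XII.1: XII.3.2.2 not covered. → 32%.
Line C: fertiliser → XII.1; powder → XII.1.2; crude → XII.1.2.1. Scheduled 38%. Harrowgate agreement on XII.1: RVC ≥ 35% → 16% available; preferential 16%. → 16%.
Line D: fertiliser → XII.1; tablet form → XII.1.3; technical-grade → XII.1.3.3. Scheduled 16%. quota on XII.1.3 open → in-quota 9%. → 9%.
Line E: pharmaceutical → XII.2; tablet form → XII.2.2; crude → XII.2.2.2. Scheduled 31%. Harrowgate agreement on XII.1: XII.2.2.2 not covered. → 31%.
Sum: 30% + 32% + 16% + 9% + 31% = 118%.

118%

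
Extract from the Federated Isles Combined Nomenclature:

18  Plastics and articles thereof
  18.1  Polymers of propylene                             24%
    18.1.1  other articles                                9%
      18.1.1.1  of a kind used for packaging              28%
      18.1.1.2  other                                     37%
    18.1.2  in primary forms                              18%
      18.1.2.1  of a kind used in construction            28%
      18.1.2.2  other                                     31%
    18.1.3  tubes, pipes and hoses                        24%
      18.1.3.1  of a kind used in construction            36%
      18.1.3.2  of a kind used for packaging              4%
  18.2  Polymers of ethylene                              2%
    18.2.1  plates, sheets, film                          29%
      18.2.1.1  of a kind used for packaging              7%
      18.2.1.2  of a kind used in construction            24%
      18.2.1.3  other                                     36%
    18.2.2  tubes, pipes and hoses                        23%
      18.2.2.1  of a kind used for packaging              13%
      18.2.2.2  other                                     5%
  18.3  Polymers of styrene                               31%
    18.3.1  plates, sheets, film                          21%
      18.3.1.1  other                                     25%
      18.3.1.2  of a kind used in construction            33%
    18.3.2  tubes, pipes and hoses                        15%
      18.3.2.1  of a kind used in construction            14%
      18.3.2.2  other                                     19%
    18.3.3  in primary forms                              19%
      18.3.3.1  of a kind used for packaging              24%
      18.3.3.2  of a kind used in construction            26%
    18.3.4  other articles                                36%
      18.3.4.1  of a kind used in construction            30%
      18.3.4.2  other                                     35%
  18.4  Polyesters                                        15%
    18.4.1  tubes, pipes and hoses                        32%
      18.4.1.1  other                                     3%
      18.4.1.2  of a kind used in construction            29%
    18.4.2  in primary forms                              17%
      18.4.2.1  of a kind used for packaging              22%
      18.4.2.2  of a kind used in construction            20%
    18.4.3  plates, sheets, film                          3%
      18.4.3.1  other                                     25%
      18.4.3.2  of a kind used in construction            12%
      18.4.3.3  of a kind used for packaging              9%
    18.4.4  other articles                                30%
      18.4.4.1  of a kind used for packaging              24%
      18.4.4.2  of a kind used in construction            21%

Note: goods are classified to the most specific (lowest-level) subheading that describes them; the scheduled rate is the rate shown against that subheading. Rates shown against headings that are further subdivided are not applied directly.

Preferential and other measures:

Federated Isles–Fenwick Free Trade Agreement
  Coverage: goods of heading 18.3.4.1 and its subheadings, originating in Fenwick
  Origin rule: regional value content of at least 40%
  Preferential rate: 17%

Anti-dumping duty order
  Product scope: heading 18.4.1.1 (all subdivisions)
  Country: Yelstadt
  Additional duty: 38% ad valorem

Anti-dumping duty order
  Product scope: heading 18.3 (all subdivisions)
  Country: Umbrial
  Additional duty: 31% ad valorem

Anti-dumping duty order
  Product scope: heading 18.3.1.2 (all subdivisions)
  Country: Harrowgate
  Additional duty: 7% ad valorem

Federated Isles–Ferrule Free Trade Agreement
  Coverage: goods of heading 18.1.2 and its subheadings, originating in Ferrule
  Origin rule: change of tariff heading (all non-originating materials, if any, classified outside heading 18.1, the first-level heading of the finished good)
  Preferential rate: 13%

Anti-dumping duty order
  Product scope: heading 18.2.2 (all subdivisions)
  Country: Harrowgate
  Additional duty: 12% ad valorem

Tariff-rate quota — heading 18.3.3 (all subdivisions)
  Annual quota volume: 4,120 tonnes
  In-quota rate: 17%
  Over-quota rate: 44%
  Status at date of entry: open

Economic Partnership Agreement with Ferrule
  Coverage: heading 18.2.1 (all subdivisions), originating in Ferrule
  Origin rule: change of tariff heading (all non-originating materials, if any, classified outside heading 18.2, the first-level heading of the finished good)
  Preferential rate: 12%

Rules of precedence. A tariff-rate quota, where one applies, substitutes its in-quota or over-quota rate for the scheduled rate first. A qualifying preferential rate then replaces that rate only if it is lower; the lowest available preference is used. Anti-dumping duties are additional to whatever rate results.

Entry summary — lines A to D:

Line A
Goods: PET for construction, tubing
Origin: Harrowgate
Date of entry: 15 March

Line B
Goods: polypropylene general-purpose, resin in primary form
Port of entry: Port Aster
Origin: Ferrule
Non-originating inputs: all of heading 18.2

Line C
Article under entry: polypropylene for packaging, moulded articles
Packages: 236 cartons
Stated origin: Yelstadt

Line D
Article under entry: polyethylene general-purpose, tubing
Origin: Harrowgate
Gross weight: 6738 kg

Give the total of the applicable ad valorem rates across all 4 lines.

87%

Line A: PET → 18.4; tubing → 18.4.1; for construction → 18.4.1.2. Scheduled 29%. No special measure applies. → 29%.
Line B: polypropylene → 18.1; resin in primary form → 18.1.2; general-purpose → 18.1.2.2. Scheduled 31%. Ferrule agreement on 18.1.2: CTH met → 13% available; Ferrule agreement on 18.2.1: 18.1.2.2 not covered; preferential 13%. → 13%.
Line C: polypropylene → 18.1; moulded articles → 18.1.1; for packaging → 18.1.1.1. Scheduled 28%. No special measure applies. → 28%.
Line D: polyethylene → 18.2; tubing → 18.2.2; general-purpose → 18.2.2.2. Scheduled 5%. anti-dumping (Harrowgate, 18.2.2): +12%; total 5% + 12% = 17%. → 17%.
Sum: 29% + 13% + 28% + 17% = 87%.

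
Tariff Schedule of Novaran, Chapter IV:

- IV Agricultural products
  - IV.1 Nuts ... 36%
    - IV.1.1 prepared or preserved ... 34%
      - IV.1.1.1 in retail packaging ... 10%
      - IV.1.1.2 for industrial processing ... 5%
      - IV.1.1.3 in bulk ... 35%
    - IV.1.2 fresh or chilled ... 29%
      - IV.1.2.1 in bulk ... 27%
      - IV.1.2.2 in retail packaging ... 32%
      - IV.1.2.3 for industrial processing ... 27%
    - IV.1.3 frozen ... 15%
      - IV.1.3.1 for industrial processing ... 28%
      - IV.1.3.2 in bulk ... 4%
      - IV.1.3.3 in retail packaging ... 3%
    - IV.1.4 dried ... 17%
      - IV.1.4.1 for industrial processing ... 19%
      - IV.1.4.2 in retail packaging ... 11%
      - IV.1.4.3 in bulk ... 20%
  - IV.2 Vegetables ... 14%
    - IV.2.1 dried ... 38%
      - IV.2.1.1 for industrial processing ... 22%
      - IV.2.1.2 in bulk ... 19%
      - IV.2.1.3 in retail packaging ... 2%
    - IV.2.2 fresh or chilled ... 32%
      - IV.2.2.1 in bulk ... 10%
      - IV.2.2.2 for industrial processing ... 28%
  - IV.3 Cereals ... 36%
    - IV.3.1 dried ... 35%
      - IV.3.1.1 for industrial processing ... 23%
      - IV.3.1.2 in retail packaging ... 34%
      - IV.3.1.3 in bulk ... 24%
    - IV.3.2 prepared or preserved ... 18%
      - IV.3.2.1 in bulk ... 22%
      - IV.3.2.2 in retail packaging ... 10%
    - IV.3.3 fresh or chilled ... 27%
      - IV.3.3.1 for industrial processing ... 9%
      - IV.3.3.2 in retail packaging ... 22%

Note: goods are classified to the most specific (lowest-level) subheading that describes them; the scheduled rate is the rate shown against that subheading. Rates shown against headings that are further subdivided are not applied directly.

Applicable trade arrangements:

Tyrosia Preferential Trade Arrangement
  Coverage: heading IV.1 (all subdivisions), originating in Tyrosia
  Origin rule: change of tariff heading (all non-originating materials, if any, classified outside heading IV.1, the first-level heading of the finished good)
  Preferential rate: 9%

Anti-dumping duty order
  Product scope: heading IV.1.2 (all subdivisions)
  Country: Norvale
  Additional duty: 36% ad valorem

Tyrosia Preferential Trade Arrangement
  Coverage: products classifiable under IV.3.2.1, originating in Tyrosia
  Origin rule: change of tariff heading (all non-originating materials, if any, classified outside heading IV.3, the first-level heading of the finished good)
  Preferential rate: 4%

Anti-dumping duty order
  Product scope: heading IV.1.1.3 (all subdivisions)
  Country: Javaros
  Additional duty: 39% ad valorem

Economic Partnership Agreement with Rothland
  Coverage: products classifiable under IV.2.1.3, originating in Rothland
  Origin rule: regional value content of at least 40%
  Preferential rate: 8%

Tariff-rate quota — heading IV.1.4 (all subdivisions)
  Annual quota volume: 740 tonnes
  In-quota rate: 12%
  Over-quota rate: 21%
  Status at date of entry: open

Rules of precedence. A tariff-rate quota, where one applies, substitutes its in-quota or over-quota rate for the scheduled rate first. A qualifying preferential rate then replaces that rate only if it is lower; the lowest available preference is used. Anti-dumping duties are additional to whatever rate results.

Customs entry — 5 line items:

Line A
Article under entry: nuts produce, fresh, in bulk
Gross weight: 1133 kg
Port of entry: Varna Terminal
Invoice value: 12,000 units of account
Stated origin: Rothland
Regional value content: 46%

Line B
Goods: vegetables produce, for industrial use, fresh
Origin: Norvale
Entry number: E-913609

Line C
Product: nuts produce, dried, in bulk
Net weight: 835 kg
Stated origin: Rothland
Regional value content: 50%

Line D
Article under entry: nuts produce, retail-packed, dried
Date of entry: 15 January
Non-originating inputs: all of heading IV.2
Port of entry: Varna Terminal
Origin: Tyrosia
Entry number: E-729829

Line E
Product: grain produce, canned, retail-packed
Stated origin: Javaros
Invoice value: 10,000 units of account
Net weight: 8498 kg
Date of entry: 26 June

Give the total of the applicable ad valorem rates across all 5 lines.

Line A: nuts → IV.1; fresh → IV.1.2; in bulk → IV.1.2.1. Scheduled 27%. Rothland agreement on IV.2.1.3: IV.1.2.1 not covered. → 27%.
Line B: vegetables → IV.2; fresh → IV.2.2; for industrial use → IV.2.2.2. Scheduled 28%. No special measure applies. → 28%.
Line C: nuts → IV.1; dried → IV.1.4; in bulk → IV.1.4.3. Scheduled 20%. quota on IV.1.4 open → in-quota 12%; Rothland agreement on IV.2.1.3: IV.1.4.3 not covered. → 12%.
Line D: nuts → IV.1; dried → IV.1.4; retail-packed → IV.1.4.2. Scheduled 11%. quota on IV.1.4 open → in-quota 12%; Tyrosia agreement on IV.1: CTH met → 9% available; Tyrosia agreement on IV.3.2.1: IV.1.4.2 not covered; preferential 9%. → 9%.
Line E: grain → IV.3; canned → IV.3.2; retail-packed → IV.3.2.2. Scheduled 10%. No special measure applies. → 10%.
Sum: 27% + 28% + 12% + 9% + 10% = 86%.

86%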